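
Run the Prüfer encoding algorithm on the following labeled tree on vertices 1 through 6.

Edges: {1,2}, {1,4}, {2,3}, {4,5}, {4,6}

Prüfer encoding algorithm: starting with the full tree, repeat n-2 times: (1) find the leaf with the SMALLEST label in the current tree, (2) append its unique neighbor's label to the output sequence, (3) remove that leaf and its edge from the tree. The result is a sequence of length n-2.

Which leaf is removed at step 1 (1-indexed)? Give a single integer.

Answer: 3

Derivation:
Step 1: current leaves = {3,5,6}. Remove leaf 3 (neighbor: 2).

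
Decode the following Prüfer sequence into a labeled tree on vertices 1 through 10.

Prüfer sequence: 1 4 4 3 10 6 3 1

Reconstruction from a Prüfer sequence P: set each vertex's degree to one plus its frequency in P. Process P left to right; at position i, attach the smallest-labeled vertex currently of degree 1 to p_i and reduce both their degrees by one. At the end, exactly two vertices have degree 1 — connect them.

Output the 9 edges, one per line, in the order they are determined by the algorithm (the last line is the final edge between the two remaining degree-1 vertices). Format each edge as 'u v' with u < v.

Answer: 1 2
4 5
4 7
3 4
8 10
6 9
3 6
1 3
1 10

Derivation:
Initial degrees: {1:3, 2:1, 3:3, 4:3, 5:1, 6:2, 7:1, 8:1, 9:1, 10:2}
Step 1: smallest deg-1 vertex = 2, p_1 = 1. Add edge {1,2}. Now deg[2]=0, deg[1]=2.
Step 2: smallest deg-1 vertex = 5, p_2 = 4. Add edge {4,5}. Now deg[5]=0, deg[4]=2.
Step 3: smallest deg-1 vertex = 7, p_3 = 4. Add edge {4,7}. Now deg[7]=0, deg[4]=1.
Step 4: smallest deg-1 vertex = 4, p_4 = 3. Add edge {3,4}. Now deg[4]=0, deg[3]=2.
Step 5: smallest deg-1 vertex = 8, p_5 = 10. Add edge {8,10}. Now deg[8]=0, deg[10]=1.
Step 6: smallest deg-1 vertex = 9, p_6 = 6. Add edge {6,9}. Now deg[9]=0, deg[6]=1.
Step 7: smallest deg-1 vertex = 6, p_7 = 3. Add edge {3,6}. Now deg[6]=0, deg[3]=1.
Step 8: smallest deg-1 vertex = 3, p_8 = 1. Add edge {1,3}. Now deg[3]=0, deg[1]=1.
Final: two remaining deg-1 vertices are 1, 10. Add edge {1,10}.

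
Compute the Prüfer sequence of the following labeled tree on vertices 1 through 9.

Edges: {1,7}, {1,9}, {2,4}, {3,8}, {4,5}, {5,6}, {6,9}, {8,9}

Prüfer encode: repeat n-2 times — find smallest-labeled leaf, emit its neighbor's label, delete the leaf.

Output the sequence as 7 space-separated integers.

Step 1: leaves = {2,3,7}. Remove smallest leaf 2, emit neighbor 4.
Step 2: leaves = {3,4,7}. Remove smallest leaf 3, emit neighbor 8.
Step 3: leaves = {4,7,8}. Remove smallest leaf 4, emit neighbor 5.
Step 4: leaves = {5,7,8}. Remove smallest leaf 5, emit neighbor 6.
Step 5: leaves = {6,7,8}. Remove smallest leaf 6, emit neighbor 9.
Step 6: leaves = {7,8}. Remove smallest leaf 7, emit neighbor 1.
Step 7: leaves = {1,8}. Remove smallest leaf 1, emit neighbor 9.
Done: 2 vertices remain (8, 9). Sequence = [4 8 5 6 9 1 9]

Answer: 4 8 5 6 9 1 9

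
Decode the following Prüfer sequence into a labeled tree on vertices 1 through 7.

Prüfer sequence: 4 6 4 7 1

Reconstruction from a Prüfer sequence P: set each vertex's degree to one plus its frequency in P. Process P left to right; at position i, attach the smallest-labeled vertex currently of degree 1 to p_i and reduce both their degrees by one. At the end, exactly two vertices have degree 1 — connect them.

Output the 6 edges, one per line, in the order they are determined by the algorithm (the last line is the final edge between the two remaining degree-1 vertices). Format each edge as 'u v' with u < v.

Answer: 2 4
3 6
4 5
4 7
1 6
1 7

Derivation:
Initial degrees: {1:2, 2:1, 3:1, 4:3, 5:1, 6:2, 7:2}
Step 1: smallest deg-1 vertex = 2, p_1 = 4. Add edge {2,4}. Now deg[2]=0, deg[4]=2.
Step 2: smallest deg-1 vertex = 3, p_2 = 6. Add edge {3,6}. Now deg[3]=0, deg[6]=1.
Step 3: smallest deg-1 vertex = 5, p_3 = 4. Add edge {4,5}. Now deg[5]=0, deg[4]=1.
Step 4: smallest deg-1 vertex = 4, p_4 = 7. Add edge {4,7}. Now deg[4]=0, deg[7]=1.
Step 5: smallest deg-1 vertex = 6, p_5 = 1. Add edge {1,6}. Now deg[6]=0, deg[1]=1.
Final: two remaining deg-1 vertices are 1, 7. Add edge {1,7}.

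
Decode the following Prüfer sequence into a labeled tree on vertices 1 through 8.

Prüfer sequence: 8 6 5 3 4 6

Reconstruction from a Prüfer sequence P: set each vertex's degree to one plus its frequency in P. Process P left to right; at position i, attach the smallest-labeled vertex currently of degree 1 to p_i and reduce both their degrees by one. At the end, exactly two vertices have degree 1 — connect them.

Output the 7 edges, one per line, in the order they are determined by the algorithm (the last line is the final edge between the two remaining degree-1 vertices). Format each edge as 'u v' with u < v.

Initial degrees: {1:1, 2:1, 3:2, 4:2, 5:2, 6:3, 7:1, 8:2}
Step 1: smallest deg-1 vertex = 1, p_1 = 8. Add edge {1,8}. Now deg[1]=0, deg[8]=1.
Step 2: smallest deg-1 vertex = 2, p_2 = 6. Add edge {2,6}. Now deg[2]=0, deg[6]=2.
Step 3: smallest deg-1 vertex = 7, p_3 = 5. Add edge {5,7}. Now deg[7]=0, deg[5]=1.
Step 4: smallest deg-1 vertex = 5, p_4 = 3. Add edge {3,5}. Now deg[5]=0, deg[3]=1.
Step 5: smallest deg-1 vertex = 3, p_5 = 4. Add edge {3,4}. Now deg[3]=0, deg[4]=1.
Step 6: smallest deg-1 vertex = 4, p_6 = 6. Add edge {4,6}. Now deg[4]=0, deg[6]=1.
Final: two remaining deg-1 vertices are 6, 8. Add edge {6,8}.

Answer: 1 8
2 6
5 7
3 5
3 4
4 6
6 8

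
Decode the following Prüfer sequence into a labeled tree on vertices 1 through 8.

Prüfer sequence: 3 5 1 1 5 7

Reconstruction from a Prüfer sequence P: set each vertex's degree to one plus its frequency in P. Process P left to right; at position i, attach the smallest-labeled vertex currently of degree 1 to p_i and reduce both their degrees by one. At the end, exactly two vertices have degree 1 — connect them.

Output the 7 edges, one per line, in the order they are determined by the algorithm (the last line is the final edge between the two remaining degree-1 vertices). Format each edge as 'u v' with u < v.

Answer: 2 3
3 5
1 4
1 6
1 5
5 7
7 8

Derivation:
Initial degrees: {1:3, 2:1, 3:2, 4:1, 5:3, 6:1, 7:2, 8:1}
Step 1: smallest deg-1 vertex = 2, p_1 = 3. Add edge {2,3}. Now deg[2]=0, deg[3]=1.
Step 2: smallest deg-1 vertex = 3, p_2 = 5. Add edge {3,5}. Now deg[3]=0, deg[5]=2.
Step 3: smallest deg-1 vertex = 4, p_3 = 1. Add edge {1,4}. Now deg[4]=0, deg[1]=2.
Step 4: smallest deg-1 vertex = 6, p_4 = 1. Add edge {1,6}. Now deg[6]=0, deg[1]=1.
Step 5: smallest deg-1 vertex = 1, p_5 = 5. Add edge {1,5}. Now deg[1]=0, deg[5]=1.
Step 6: smallest deg-1 vertex = 5, p_6 = 7. Add edge {5,7}. Now deg[5]=0, deg[7]=1.
Final: two remaining deg-1 vertices are 7, 8. Add edge {7,8}.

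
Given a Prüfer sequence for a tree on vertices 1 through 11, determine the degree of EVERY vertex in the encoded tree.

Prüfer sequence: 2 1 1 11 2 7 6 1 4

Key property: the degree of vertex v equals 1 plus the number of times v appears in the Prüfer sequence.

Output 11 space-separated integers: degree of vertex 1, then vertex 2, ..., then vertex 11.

Answer: 4 3 1 2 1 2 2 1 1 1 2

Derivation:
p_1 = 2: count[2] becomes 1
p_2 = 1: count[1] becomes 1
p_3 = 1: count[1] becomes 2
p_4 = 11: count[11] becomes 1
p_5 = 2: count[2] becomes 2
p_6 = 7: count[7] becomes 1
p_7 = 6: count[6] becomes 1
p_8 = 1: count[1] becomes 3
p_9 = 4: count[4] becomes 1
Degrees (1 + count): deg[1]=1+3=4, deg[2]=1+2=3, deg[3]=1+0=1, deg[4]=1+1=2, deg[5]=1+0=1, deg[6]=1+1=2, deg[7]=1+1=2, deg[8]=1+0=1, deg[9]=1+0=1, deg[10]=1+0=1, deg[11]=1+1=2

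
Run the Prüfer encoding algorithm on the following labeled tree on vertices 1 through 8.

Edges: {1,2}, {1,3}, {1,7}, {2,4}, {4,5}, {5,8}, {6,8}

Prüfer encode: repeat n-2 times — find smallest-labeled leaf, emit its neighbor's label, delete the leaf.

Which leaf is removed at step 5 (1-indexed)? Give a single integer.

Answer: 2

Derivation:
Step 1: current leaves = {3,6,7}. Remove leaf 3 (neighbor: 1).
Step 2: current leaves = {6,7}. Remove leaf 6 (neighbor: 8).
Step 3: current leaves = {7,8}. Remove leaf 7 (neighbor: 1).
Step 4: current leaves = {1,8}. Remove leaf 1 (neighbor: 2).
Step 5: current leaves = {2,8}. Remove leaf 2 (neighbor: 4).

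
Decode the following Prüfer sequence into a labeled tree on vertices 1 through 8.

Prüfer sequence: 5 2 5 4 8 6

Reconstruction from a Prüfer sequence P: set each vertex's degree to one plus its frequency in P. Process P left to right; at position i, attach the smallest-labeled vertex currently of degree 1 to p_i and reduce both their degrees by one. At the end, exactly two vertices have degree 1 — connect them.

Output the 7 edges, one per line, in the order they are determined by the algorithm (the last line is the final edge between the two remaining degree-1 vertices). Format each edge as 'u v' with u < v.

Initial degrees: {1:1, 2:2, 3:1, 4:2, 5:3, 6:2, 7:1, 8:2}
Step 1: smallest deg-1 vertex = 1, p_1 = 5. Add edge {1,5}. Now deg[1]=0, deg[5]=2.
Step 2: smallest deg-1 vertex = 3, p_2 = 2. Add edge {2,3}. Now deg[3]=0, deg[2]=1.
Step 3: smallest deg-1 vertex = 2, p_3 = 5. Add edge {2,5}. Now deg[2]=0, deg[5]=1.
Step 4: smallest deg-1 vertex = 5, p_4 = 4. Add edge {4,5}. Now deg[5]=0, deg[4]=1.
Step 5: smallest deg-1 vertex = 4, p_5 = 8. Add edge {4,8}. Now deg[4]=0, deg[8]=1.
Step 6: smallest deg-1 vertex = 7, p_6 = 6. Add edge {6,7}. Now deg[7]=0, deg[6]=1.
Final: two remaining deg-1 vertices are 6, 8. Add edge {6,8}.

Answer: 1 5
2 3
2 5
4 5
4 8
6 7
6 8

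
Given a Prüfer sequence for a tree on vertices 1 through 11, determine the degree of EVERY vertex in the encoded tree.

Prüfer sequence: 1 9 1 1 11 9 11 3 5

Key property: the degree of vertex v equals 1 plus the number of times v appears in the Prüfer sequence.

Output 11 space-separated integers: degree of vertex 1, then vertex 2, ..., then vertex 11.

p_1 = 1: count[1] becomes 1
p_2 = 9: count[9] becomes 1
p_3 = 1: count[1] becomes 2
p_4 = 1: count[1] becomes 3
p_5 = 11: count[11] becomes 1
p_6 = 9: count[9] becomes 2
p_7 = 11: count[11] becomes 2
p_8 = 3: count[3] becomes 1
p_9 = 5: count[5] becomes 1
Degrees (1 + count): deg[1]=1+3=4, deg[2]=1+0=1, deg[3]=1+1=2, deg[4]=1+0=1, deg[5]=1+1=2, deg[6]=1+0=1, deg[7]=1+0=1, deg[8]=1+0=1, deg[9]=1+2=3, deg[10]=1+0=1, deg[11]=1+2=3

Answer: 4 1 2 1 2 1 1 1 3 1 3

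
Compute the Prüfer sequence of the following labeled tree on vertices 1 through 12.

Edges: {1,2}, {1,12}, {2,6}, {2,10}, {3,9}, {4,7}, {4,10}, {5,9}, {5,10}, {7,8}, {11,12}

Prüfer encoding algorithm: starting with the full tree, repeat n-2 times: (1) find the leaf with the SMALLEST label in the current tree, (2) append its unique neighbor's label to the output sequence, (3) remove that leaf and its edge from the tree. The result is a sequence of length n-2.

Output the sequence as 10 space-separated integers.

Answer: 9 2 7 4 10 5 10 2 1 12

Derivation:
Step 1: leaves = {3,6,8,11}. Remove smallest leaf 3, emit neighbor 9.
Step 2: leaves = {6,8,9,11}. Remove smallest leaf 6, emit neighbor 2.
Step 3: leaves = {8,9,11}. Remove smallest leaf 8, emit neighbor 7.
Step 4: leaves = {7,9,11}. Remove smallest leaf 7, emit neighbor 4.
Step 5: leaves = {4,9,11}. Remove smallest leaf 4, emit neighbor 10.
Step 6: leaves = {9,11}. Remove smallest leaf 9, emit neighbor 5.
Step 7: leaves = {5,11}. Remove smallest leaf 5, emit neighbor 10.
Step 8: leaves = {10,11}. Remove smallest leaf 10, emit neighbor 2.
Step 9: leaves = {2,11}. Remove smallest leaf 2, emit neighbor 1.
Step 10: leaves = {1,11}. Remove smallest leaf 1, emit neighbor 12.
Done: 2 vertices remain (11, 12). Sequence = [9 2 7 4 10 5 10 2 1 12]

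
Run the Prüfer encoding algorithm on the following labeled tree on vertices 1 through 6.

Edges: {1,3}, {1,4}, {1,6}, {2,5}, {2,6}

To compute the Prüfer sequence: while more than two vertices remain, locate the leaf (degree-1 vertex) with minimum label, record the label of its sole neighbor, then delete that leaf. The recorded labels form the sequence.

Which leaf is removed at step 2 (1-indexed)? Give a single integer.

Step 1: current leaves = {3,4,5}. Remove leaf 3 (neighbor: 1).
Step 2: current leaves = {4,5}. Remove leaf 4 (neighbor: 1).

Answer: 4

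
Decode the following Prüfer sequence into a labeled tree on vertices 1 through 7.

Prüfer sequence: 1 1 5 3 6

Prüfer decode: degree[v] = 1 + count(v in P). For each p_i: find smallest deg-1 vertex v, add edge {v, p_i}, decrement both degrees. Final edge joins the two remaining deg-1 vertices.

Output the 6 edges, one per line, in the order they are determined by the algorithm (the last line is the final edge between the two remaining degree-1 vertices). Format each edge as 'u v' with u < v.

Answer: 1 2
1 4
1 5
3 5
3 6
6 7

Derivation:
Initial degrees: {1:3, 2:1, 3:2, 4:1, 5:2, 6:2, 7:1}
Step 1: smallest deg-1 vertex = 2, p_1 = 1. Add edge {1,2}. Now deg[2]=0, deg[1]=2.
Step 2: smallest deg-1 vertex = 4, p_2 = 1. Add edge {1,4}. Now deg[4]=0, deg[1]=1.
Step 3: smallest deg-1 vertex = 1, p_3 = 5. Add edge {1,5}. Now deg[1]=0, deg[5]=1.
Step 4: smallest deg-1 vertex = 5, p_4 = 3. Add edge {3,5}. Now deg[5]=0, deg[3]=1.
Step 5: smallest deg-1 vertex = 3, p_5 = 6. Add edge {3,6}. Now deg[3]=0, deg[6]=1.
Final: two remaining deg-1 vertices are 6, 7. Add edge {6,7}.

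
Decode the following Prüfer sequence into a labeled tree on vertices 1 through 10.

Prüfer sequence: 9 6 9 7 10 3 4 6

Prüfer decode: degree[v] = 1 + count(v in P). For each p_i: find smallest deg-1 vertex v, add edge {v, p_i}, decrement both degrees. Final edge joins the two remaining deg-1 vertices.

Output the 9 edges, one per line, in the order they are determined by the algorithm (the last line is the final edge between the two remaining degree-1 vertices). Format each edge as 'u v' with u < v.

Answer: 1 9
2 6
5 9
7 8
7 10
3 9
3 4
4 6
6 10

Derivation:
Initial degrees: {1:1, 2:1, 3:2, 4:2, 5:1, 6:3, 7:2, 8:1, 9:3, 10:2}
Step 1: smallest deg-1 vertex = 1, p_1 = 9. Add edge {1,9}. Now deg[1]=0, deg[9]=2.
Step 2: smallest deg-1 vertex = 2, p_2 = 6. Add edge {2,6}. Now deg[2]=0, deg[6]=2.
Step 3: smallest deg-1 vertex = 5, p_3 = 9. Add edge {5,9}. Now deg[5]=0, deg[9]=1.
Step 4: smallest deg-1 vertex = 8, p_4 = 7. Add edge {7,8}. Now deg[8]=0, deg[7]=1.
Step 5: smallest deg-1 vertex = 7, p_5 = 10. Add edge {7,10}. Now deg[7]=0, deg[10]=1.
Step 6: smallest deg-1 vertex = 9, p_6 = 3. Add edge {3,9}. Now deg[9]=0, deg[3]=1.
Step 7: smallest deg-1 vertex = 3, p_7 = 4. Add edge {3,4}. Now deg[3]=0, deg[4]=1.
Step 8: smallest deg-1 vertex = 4, p_8 = 6. Add edge {4,6}. Now deg[4]=0, deg[6]=1.
Final: two remaining deg-1 vertices are 6, 10. Add edge {6,10}.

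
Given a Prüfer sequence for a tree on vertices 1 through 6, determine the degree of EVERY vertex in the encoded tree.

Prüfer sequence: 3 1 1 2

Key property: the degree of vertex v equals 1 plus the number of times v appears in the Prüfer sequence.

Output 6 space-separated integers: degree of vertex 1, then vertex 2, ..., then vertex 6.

p_1 = 3: count[3] becomes 1
p_2 = 1: count[1] becomes 1
p_3 = 1: count[1] becomes 2
p_4 = 2: count[2] becomes 1
Degrees (1 + count): deg[1]=1+2=3, deg[2]=1+1=2, deg[3]=1+1=2, deg[4]=1+0=1, deg[5]=1+0=1, deg[6]=1+0=1

Answer: 3 2 2 1 1 1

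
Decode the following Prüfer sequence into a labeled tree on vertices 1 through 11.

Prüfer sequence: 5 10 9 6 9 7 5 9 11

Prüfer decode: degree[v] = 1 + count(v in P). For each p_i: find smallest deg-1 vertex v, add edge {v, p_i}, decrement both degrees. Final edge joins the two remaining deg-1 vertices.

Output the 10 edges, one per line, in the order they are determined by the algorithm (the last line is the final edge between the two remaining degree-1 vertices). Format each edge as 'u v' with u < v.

Answer: 1 5
2 10
3 9
4 6
6 9
7 8
5 7
5 9
9 11
10 11

Derivation:
Initial degrees: {1:1, 2:1, 3:1, 4:1, 5:3, 6:2, 7:2, 8:1, 9:4, 10:2, 11:2}
Step 1: smallest deg-1 vertex = 1, p_1 = 5. Add edge {1,5}. Now deg[1]=0, deg[5]=2.
Step 2: smallest deg-1 vertex = 2, p_2 = 10. Add edge {2,10}. Now deg[2]=0, deg[10]=1.
Step 3: smallest deg-1 vertex = 3, p_3 = 9. Add edge {3,9}. Now deg[3]=0, deg[9]=3.
Step 4: smallest deg-1 vertex = 4, p_4 = 6. Add edge {4,6}. Now deg[4]=0, deg[6]=1.
Step 5: smallest deg-1 vertex = 6, p_5 = 9. Add edge {6,9}. Now deg[6]=0, deg[9]=2.
Step 6: smallest deg-1 vertex = 8, p_6 = 7. Add edge {7,8}. Now deg[8]=0, deg[7]=1.
Step 7: smallest deg-1 vertex = 7, p_7 = 5. Add edge {5,7}. Now deg[7]=0, deg[5]=1.
Step 8: smallest deg-1 vertex = 5, p_8 = 9. Add edge {5,9}. Now deg[5]=0, deg[9]=1.
Step 9: smallest deg-1 vertex = 9, p_9 = 11. Add edge {9,11}. Now deg[9]=0, deg[11]=1.
Final: two remaining deg-1 vertices are 10, 11. Add edge {10,11}.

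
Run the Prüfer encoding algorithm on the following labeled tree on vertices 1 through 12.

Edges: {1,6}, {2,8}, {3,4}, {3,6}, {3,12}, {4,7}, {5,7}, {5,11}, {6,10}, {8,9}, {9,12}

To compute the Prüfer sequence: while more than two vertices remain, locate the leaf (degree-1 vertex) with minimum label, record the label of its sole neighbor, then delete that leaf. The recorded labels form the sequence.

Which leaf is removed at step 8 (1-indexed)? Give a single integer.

Step 1: current leaves = {1,2,10,11}. Remove leaf 1 (neighbor: 6).
Step 2: current leaves = {2,10,11}. Remove leaf 2 (neighbor: 8).
Step 3: current leaves = {8,10,11}. Remove leaf 8 (neighbor: 9).
Step 4: current leaves = {9,10,11}. Remove leaf 9 (neighbor: 12).
Step 5: current leaves = {10,11,12}. Remove leaf 10 (neighbor: 6).
Step 6: current leaves = {6,11,12}. Remove leaf 6 (neighbor: 3).
Step 7: current leaves = {11,12}. Remove leaf 11 (neighbor: 5).
Step 8: current leaves = {5,12}. Remove leaf 5 (neighbor: 7).

Answer: 5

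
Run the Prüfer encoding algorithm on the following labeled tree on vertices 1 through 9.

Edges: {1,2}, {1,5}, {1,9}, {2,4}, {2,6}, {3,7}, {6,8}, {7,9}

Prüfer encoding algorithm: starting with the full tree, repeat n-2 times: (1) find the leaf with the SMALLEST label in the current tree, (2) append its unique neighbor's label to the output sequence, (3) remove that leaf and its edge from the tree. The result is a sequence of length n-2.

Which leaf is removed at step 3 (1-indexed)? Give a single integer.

Answer: 5

Derivation:
Step 1: current leaves = {3,4,5,8}. Remove leaf 3 (neighbor: 7).
Step 2: current leaves = {4,5,7,8}. Remove leaf 4 (neighbor: 2).
Step 3: current leaves = {5,7,8}. Remove leaf 5 (neighbor: 1).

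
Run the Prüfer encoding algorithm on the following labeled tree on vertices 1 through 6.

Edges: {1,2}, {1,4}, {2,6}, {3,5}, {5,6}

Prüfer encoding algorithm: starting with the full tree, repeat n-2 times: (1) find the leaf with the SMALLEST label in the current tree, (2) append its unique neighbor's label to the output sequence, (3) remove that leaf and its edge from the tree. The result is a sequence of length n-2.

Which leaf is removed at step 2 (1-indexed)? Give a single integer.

Step 1: current leaves = {3,4}. Remove leaf 3 (neighbor: 5).
Step 2: current leaves = {4,5}. Remove leaf 4 (neighbor: 1).

Answer: 4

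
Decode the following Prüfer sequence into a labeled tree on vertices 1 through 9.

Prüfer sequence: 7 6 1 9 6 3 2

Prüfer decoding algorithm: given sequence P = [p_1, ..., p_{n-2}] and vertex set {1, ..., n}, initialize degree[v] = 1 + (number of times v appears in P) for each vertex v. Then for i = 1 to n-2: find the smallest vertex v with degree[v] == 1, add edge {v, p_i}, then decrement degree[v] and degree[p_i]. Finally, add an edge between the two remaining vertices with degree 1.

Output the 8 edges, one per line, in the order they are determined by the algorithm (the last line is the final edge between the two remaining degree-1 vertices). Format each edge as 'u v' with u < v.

Initial degrees: {1:2, 2:2, 3:2, 4:1, 5:1, 6:3, 7:2, 8:1, 9:2}
Step 1: smallest deg-1 vertex = 4, p_1 = 7. Add edge {4,7}. Now deg[4]=0, deg[7]=1.
Step 2: smallest deg-1 vertex = 5, p_2 = 6. Add edge {5,6}. Now deg[5]=0, deg[6]=2.
Step 3: smallest deg-1 vertex = 7, p_3 = 1. Add edge {1,7}. Now deg[7]=0, deg[1]=1.
Step 4: smallest deg-1 vertex = 1, p_4 = 9. Add edge {1,9}. Now deg[1]=0, deg[9]=1.
Step 5: smallest deg-1 vertex = 8, p_5 = 6. Add edge {6,8}. Now deg[8]=0, deg[6]=1.
Step 6: smallest deg-1 vertex = 6, p_6 = 3. Add edge {3,6}. Now deg[6]=0, deg[3]=1.
Step 7: smallest deg-1 vertex = 3, p_7 = 2. Add edge {2,3}. Now deg[3]=0, deg[2]=1.
Final: two remaining deg-1 vertices are 2, 9. Add edge {2,9}.

Answer: 4 7
5 6
1 7
1 9
6 8
3 6
2 3
2 9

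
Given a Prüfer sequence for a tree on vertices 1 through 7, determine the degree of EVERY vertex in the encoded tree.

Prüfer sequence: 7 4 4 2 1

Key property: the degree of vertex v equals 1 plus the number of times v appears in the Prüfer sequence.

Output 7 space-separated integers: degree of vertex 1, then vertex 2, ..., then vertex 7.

p_1 = 7: count[7] becomes 1
p_2 = 4: count[4] becomes 1
p_3 = 4: count[4] becomes 2
p_4 = 2: count[2] becomes 1
p_5 = 1: count[1] becomes 1
Degrees (1 + count): deg[1]=1+1=2, deg[2]=1+1=2, deg[3]=1+0=1, deg[4]=1+2=3, deg[5]=1+0=1, deg[6]=1+0=1, deg[7]=1+1=2

Answer: 2 2 1 3 1 1 2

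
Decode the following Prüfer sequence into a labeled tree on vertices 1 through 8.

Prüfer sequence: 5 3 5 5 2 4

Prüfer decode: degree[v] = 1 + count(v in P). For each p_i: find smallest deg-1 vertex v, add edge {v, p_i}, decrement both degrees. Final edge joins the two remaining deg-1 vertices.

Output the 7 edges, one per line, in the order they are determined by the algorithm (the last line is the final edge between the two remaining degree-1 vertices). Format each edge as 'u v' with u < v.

Initial degrees: {1:1, 2:2, 3:2, 4:2, 5:4, 6:1, 7:1, 8:1}
Step 1: smallest deg-1 vertex = 1, p_1 = 5. Add edge {1,5}. Now deg[1]=0, deg[5]=3.
Step 2: smallest deg-1 vertex = 6, p_2 = 3. Add edge {3,6}. Now deg[6]=0, deg[3]=1.
Step 3: smallest deg-1 vertex = 3, p_3 = 5. Add edge {3,5}. Now deg[3]=0, deg[5]=2.
Step 4: smallest deg-1 vertex = 7, p_4 = 5. Add edge {5,7}. Now deg[7]=0, deg[5]=1.
Step 5: smallest deg-1 vertex = 5, p_5 = 2. Add edge {2,5}. Now deg[5]=0, deg[2]=1.
Step 6: smallest deg-1 vertex = 2, p_6 = 4. Add edge {2,4}. Now deg[2]=0, deg[4]=1.
Final: two remaining deg-1 vertices are 4, 8. Add edge {4,8}.

Answer: 1 5
3 6
3 5
5 7
2 5
2 4
4 8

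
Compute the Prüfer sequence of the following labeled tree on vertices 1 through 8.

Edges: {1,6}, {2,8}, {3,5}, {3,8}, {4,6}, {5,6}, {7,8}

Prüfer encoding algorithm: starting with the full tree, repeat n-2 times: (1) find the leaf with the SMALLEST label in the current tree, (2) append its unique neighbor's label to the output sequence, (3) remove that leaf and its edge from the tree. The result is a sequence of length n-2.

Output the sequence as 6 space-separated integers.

Answer: 6 8 6 5 3 8

Derivation:
Step 1: leaves = {1,2,4,7}. Remove smallest leaf 1, emit neighbor 6.
Step 2: leaves = {2,4,7}. Remove smallest leaf 2, emit neighbor 8.
Step 3: leaves = {4,7}. Remove smallest leaf 4, emit neighbor 6.
Step 4: leaves = {6,7}. Remove smallest leaf 6, emit neighbor 5.
Step 5: leaves = {5,7}. Remove smallest leaf 5, emit neighbor 3.
Step 6: leaves = {3,7}. Remove smallest leaf 3, emit neighbor 8.
Done: 2 vertices remain (7, 8). Sequence = [6 8 6 5 3 8]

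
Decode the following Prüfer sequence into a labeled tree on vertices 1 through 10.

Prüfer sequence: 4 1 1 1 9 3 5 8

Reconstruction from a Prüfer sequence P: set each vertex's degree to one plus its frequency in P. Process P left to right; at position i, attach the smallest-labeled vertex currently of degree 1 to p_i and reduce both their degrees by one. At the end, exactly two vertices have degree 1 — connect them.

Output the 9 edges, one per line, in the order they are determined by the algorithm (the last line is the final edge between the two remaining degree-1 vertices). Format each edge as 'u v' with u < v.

Answer: 2 4
1 4
1 6
1 7
1 9
3 9
3 5
5 8
8 10

Derivation:
Initial degrees: {1:4, 2:1, 3:2, 4:2, 5:2, 6:1, 7:1, 8:2, 9:2, 10:1}
Step 1: smallest deg-1 vertex = 2, p_1 = 4. Add edge {2,4}. Now deg[2]=0, deg[4]=1.
Step 2: smallest deg-1 vertex = 4, p_2 = 1. Add edge {1,4}. Now deg[4]=0, deg[1]=3.
Step 3: smallest deg-1 vertex = 6, p_3 = 1. Add edge {1,6}. Now deg[6]=0, deg[1]=2.
Step 4: smallest deg-1 vertex = 7, p_4 = 1. Add edge {1,7}. Now deg[7]=0, deg[1]=1.
Step 5: smallest deg-1 vertex = 1, p_5 = 9. Add edge {1,9}. Now deg[1]=0, deg[9]=1.
Step 6: smallest deg-1 vertex = 9, p_6 = 3. Add edge {3,9}. Now deg[9]=0, deg[3]=1.
Step 7: smallest deg-1 vertex = 3, p_7 = 5. Add edge {3,5}. Now deg[3]=0, deg[5]=1.
Step 8: smallest deg-1 vertex = 5, p_8 = 8. Add edge {5,8}. Now deg[5]=0, deg[8]=1.
Final: two remaining deg-1 vertices are 8, 10. Add edge {8,10}.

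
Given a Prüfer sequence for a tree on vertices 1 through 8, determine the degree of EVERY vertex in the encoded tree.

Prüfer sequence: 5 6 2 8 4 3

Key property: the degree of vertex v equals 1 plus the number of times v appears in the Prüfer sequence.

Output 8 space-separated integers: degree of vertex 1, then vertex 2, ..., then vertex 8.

p_1 = 5: count[5] becomes 1
p_2 = 6: count[6] becomes 1
p_3 = 2: count[2] becomes 1
p_4 = 8: count[8] becomes 1
p_5 = 4: count[4] becomes 1
p_6 = 3: count[3] becomes 1
Degrees (1 + count): deg[1]=1+0=1, deg[2]=1+1=2, deg[3]=1+1=2, deg[4]=1+1=2, deg[5]=1+1=2, deg[6]=1+1=2, deg[7]=1+0=1, deg[8]=1+1=2

Answer: 1 2 2 2 2 2 1 2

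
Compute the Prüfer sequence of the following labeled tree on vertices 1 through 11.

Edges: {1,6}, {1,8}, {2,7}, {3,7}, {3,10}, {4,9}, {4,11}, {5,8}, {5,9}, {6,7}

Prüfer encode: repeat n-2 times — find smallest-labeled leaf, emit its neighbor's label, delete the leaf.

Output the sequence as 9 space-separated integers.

Answer: 7 3 7 6 1 8 5 9 4

Derivation:
Step 1: leaves = {2,10,11}. Remove smallest leaf 2, emit neighbor 7.
Step 2: leaves = {10,11}. Remove smallest leaf 10, emit neighbor 3.
Step 3: leaves = {3,11}. Remove smallest leaf 3, emit neighbor 7.
Step 4: leaves = {7,11}. Remove smallest leaf 7, emit neighbor 6.
Step 5: leaves = {6,11}. Remove smallest leaf 6, emit neighbor 1.
Step 6: leaves = {1,11}. Remove smallest leaf 1, emit neighbor 8.
Step 7: leaves = {8,11}. Remove smallest leaf 8, emit neighbor 5.
Step 8: leaves = {5,11}. Remove smallest leaf 5, emit neighbor 9.
Step 9: leaves = {9,11}. Remove smallest leaf 9, emit neighbor 4.
Done: 2 vertices remain (4, 11). Sequence = [7 3 7 6 1 8 5 9 4]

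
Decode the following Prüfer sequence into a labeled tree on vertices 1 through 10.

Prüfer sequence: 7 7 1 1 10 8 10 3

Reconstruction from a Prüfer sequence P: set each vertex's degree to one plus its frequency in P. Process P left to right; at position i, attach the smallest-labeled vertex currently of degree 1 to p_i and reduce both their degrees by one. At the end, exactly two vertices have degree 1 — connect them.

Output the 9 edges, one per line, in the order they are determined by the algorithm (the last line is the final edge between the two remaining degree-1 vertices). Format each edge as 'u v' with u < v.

Initial degrees: {1:3, 2:1, 3:2, 4:1, 5:1, 6:1, 7:3, 8:2, 9:1, 10:3}
Step 1: smallest deg-1 vertex = 2, p_1 = 7. Add edge {2,7}. Now deg[2]=0, deg[7]=2.
Step 2: smallest deg-1 vertex = 4, p_2 = 7. Add edge {4,7}. Now deg[4]=0, deg[7]=1.
Step 3: smallest deg-1 vertex = 5, p_3 = 1. Add edge {1,5}. Now deg[5]=0, deg[1]=2.
Step 4: smallest deg-1 vertex = 6, p_4 = 1. Add edge {1,6}. Now deg[6]=0, deg[1]=1.
Step 5: smallest deg-1 vertex = 1, p_5 = 10. Add edge {1,10}. Now deg[1]=0, deg[10]=2.
Step 6: smallest deg-1 vertex = 7, p_6 = 8. Add edge {7,8}. Now deg[7]=0, deg[8]=1.
Step 7: smallest deg-1 vertex = 8, p_7 = 10. Add edge {8,10}. Now deg[8]=0, deg[10]=1.
Step 8: smallest deg-1 vertex = 9, p_8 = 3. Add edge {3,9}. Now deg[9]=0, deg[3]=1.
Final: two remaining deg-1 vertices are 3, 10. Add edge {3,10}.

Answer: 2 7
4 7
1 5
1 6
1 10
7 8
8 10
3 9
3 10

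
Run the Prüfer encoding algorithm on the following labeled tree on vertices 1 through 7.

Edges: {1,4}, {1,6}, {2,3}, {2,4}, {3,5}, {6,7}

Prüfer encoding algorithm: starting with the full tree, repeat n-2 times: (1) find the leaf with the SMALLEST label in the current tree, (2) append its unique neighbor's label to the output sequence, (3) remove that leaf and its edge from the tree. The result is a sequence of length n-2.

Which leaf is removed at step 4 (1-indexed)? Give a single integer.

Step 1: current leaves = {5,7}. Remove leaf 5 (neighbor: 3).
Step 2: current leaves = {3,7}. Remove leaf 3 (neighbor: 2).
Step 3: current leaves = {2,7}. Remove leaf 2 (neighbor: 4).
Step 4: current leaves = {4,7}. Remove leaf 4 (neighbor: 1).

Answer: 4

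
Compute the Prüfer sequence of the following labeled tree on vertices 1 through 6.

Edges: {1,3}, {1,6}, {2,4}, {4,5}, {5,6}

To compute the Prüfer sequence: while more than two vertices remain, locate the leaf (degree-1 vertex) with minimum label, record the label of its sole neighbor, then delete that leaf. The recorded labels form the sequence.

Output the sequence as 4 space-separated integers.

Answer: 4 1 6 5

Derivation:
Step 1: leaves = {2,3}. Remove smallest leaf 2, emit neighbor 4.
Step 2: leaves = {3,4}. Remove smallest leaf 3, emit neighbor 1.
Step 3: leaves = {1,4}. Remove smallest leaf 1, emit neighbor 6.
Step 4: leaves = {4,6}. Remove smallest leaf 4, emit neighbor 5.
Done: 2 vertices remain (5, 6). Sequence = [4 1 6 5]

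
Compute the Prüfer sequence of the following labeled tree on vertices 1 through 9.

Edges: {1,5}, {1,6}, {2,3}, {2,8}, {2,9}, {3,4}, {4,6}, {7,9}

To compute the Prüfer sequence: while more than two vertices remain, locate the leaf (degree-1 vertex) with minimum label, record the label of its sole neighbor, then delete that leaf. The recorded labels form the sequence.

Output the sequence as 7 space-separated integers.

Step 1: leaves = {5,7,8}. Remove smallest leaf 5, emit neighbor 1.
Step 2: leaves = {1,7,8}. Remove smallest leaf 1, emit neighbor 6.
Step 3: leaves = {6,7,8}. Remove smallest leaf 6, emit neighbor 4.
Step 4: leaves = {4,7,8}. Remove smallest leaf 4, emit neighbor 3.
Step 5: leaves = {3,7,8}. Remove smallest leaf 3, emit neighbor 2.
Step 6: leaves = {7,8}. Remove smallest leaf 7, emit neighbor 9.
Step 7: leaves = {8,9}. Remove smallest leaf 8, emit neighbor 2.
Done: 2 vertices remain (2, 9). Sequence = [1 6 4 3 2 9 2]

Answer: 1 6 4 3 2 9 2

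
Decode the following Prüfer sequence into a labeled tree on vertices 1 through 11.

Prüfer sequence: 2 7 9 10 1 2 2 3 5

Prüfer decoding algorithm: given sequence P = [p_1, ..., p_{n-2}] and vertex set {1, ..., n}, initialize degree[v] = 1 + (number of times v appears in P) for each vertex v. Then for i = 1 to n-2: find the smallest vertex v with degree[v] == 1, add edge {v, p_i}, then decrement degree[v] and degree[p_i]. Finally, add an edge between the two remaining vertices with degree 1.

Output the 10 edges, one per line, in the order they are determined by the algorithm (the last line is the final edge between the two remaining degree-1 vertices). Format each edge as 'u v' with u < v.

Initial degrees: {1:2, 2:4, 3:2, 4:1, 5:2, 6:1, 7:2, 8:1, 9:2, 10:2, 11:1}
Step 1: smallest deg-1 vertex = 4, p_1 = 2. Add edge {2,4}. Now deg[4]=0, deg[2]=3.
Step 2: smallest deg-1 vertex = 6, p_2 = 7. Add edge {6,7}. Now deg[6]=0, deg[7]=1.
Step 3: smallest deg-1 vertex = 7, p_3 = 9. Add edge {7,9}. Now deg[7]=0, deg[9]=1.
Step 4: smallest deg-1 vertex = 8, p_4 = 10. Add edge {8,10}. Now deg[8]=0, deg[10]=1.
Step 5: smallest deg-1 vertex = 9, p_5 = 1. Add edge {1,9}. Now deg[9]=0, deg[1]=1.
Step 6: smallest deg-1 vertex = 1, p_6 = 2. Add edge {1,2}. Now deg[1]=0, deg[2]=2.
Step 7: smallest deg-1 vertex = 10, p_7 = 2. Add edge {2,10}. Now deg[10]=0, deg[2]=1.
Step 8: smallest deg-1 vertex = 2, p_8 = 3. Add edge {2,3}. Now deg[2]=0, deg[3]=1.
Step 9: smallest deg-1 vertex = 3, p_9 = 5. Add edge {3,5}. Now deg[3]=0, deg[5]=1.
Final: two remaining deg-1 vertices are 5, 11. Add edge {5,11}.

Answer: 2 4
6 7
7 9
8 10
1 9
1 2
2 10
2 3
3 5
5 11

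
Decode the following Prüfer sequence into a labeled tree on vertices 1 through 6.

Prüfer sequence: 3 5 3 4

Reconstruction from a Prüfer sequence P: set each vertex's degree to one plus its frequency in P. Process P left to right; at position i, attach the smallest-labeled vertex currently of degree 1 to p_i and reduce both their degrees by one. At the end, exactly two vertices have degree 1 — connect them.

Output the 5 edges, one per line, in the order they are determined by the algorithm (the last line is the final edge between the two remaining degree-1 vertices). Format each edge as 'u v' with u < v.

Initial degrees: {1:1, 2:1, 3:3, 4:2, 5:2, 6:1}
Step 1: smallest deg-1 vertex = 1, p_1 = 3. Add edge {1,3}. Now deg[1]=0, deg[3]=2.
Step 2: smallest deg-1 vertex = 2, p_2 = 5. Add edge {2,5}. Now deg[2]=0, deg[5]=1.
Step 3: smallest deg-1 vertex = 5, p_3 = 3. Add edge {3,5}. Now deg[5]=0, deg[3]=1.
Step 4: smallest deg-1 vertex = 3, p_4 = 4. Add edge {3,4}. Now deg[3]=0, deg[4]=1.
Final: two remaining deg-1 vertices are 4, 6. Add edge {4,6}.

Answer: 1 3
2 5
3 5
3 4
4 6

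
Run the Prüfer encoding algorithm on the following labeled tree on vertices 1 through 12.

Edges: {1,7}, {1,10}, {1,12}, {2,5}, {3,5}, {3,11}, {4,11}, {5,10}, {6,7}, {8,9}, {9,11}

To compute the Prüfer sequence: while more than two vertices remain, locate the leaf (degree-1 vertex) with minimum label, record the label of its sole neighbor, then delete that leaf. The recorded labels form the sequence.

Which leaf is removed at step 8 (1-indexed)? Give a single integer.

Answer: 3

Derivation:
Step 1: current leaves = {2,4,6,8,12}. Remove leaf 2 (neighbor: 5).
Step 2: current leaves = {4,6,8,12}. Remove leaf 4 (neighbor: 11).
Step 3: current leaves = {6,8,12}. Remove leaf 6 (neighbor: 7).
Step 4: current leaves = {7,8,12}. Remove leaf 7 (neighbor: 1).
Step 5: current leaves = {8,12}. Remove leaf 8 (neighbor: 9).
Step 6: current leaves = {9,12}. Remove leaf 9 (neighbor: 11).
Step 7: current leaves = {11,12}. Remove leaf 11 (neighbor: 3).
Step 8: current leaves = {3,12}. Remove leaf 3 (neighbor: 5).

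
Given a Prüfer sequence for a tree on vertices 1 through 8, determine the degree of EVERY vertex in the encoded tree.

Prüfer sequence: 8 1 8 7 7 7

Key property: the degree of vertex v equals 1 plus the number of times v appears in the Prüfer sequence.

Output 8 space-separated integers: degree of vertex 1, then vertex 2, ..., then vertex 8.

p_1 = 8: count[8] becomes 1
p_2 = 1: count[1] becomes 1
p_3 = 8: count[8] becomes 2
p_4 = 7: count[7] becomes 1
p_5 = 7: count[7] becomes 2
p_6 = 7: count[7] becomes 3
Degrees (1 + count): deg[1]=1+1=2, deg[2]=1+0=1, deg[3]=1+0=1, deg[4]=1+0=1, deg[5]=1+0=1, deg[6]=1+0=1, deg[7]=1+3=4, deg[8]=1+2=3

Answer: 2 1 1 1 1 1 4 3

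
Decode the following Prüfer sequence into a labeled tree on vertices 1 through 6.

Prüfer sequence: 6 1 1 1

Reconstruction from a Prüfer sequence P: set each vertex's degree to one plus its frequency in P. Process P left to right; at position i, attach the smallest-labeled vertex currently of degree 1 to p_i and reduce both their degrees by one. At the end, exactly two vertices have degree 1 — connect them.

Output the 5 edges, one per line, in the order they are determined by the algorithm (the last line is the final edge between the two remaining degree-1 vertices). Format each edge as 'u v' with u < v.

Answer: 2 6
1 3
1 4
1 5
1 6

Derivation:
Initial degrees: {1:4, 2:1, 3:1, 4:1, 5:1, 6:2}
Step 1: smallest deg-1 vertex = 2, p_1 = 6. Add edge {2,6}. Now deg[2]=0, deg[6]=1.
Step 2: smallest deg-1 vertex = 3, p_2 = 1. Add edge {1,3}. Now deg[3]=0, deg[1]=3.
Step 3: smallest deg-1 vertex = 4, p_3 = 1. Add edge {1,4}. Now deg[4]=0, deg[1]=2.
Step 4: smallest deg-1 vertex = 5, p_4 = 1. Add edge {1,5}. Now deg[5]=0, deg[1]=1.
Final: two remaining deg-1 vertices are 1, 6. Add edge {1,6}.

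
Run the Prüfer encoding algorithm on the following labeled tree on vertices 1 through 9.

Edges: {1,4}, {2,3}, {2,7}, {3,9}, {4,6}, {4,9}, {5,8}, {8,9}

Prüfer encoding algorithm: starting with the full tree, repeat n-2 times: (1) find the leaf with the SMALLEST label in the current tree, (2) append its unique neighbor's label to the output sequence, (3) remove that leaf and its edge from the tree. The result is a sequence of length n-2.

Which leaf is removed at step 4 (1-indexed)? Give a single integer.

Step 1: current leaves = {1,5,6,7}. Remove leaf 1 (neighbor: 4).
Step 2: current leaves = {5,6,7}. Remove leaf 5 (neighbor: 8).
Step 3: current leaves = {6,7,8}. Remove leaf 6 (neighbor: 4).
Step 4: current leaves = {4,7,8}. Remove leaf 4 (neighbor: 9).

Answer: 4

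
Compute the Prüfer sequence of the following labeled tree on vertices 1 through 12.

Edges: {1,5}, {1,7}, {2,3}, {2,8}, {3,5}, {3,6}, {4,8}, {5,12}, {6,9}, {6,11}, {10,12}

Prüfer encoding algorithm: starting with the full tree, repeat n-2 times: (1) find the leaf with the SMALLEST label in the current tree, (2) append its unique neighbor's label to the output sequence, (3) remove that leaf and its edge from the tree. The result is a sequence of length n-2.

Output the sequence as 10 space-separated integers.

Answer: 8 1 5 2 3 6 12 6 3 5

Derivation:
Step 1: leaves = {4,7,9,10,11}. Remove smallest leaf 4, emit neighbor 8.
Step 2: leaves = {7,8,9,10,11}. Remove smallest leaf 7, emit neighbor 1.
Step 3: leaves = {1,8,9,10,11}. Remove smallest leaf 1, emit neighbor 5.
Step 4: leaves = {8,9,10,11}. Remove smallest leaf 8, emit neighbor 2.
Step 5: leaves = {2,9,10,11}. Remove smallest leaf 2, emit neighbor 3.
Step 6: leaves = {9,10,11}. Remove smallest leaf 9, emit neighbor 6.
Step 7: leaves = {10,11}. Remove smallest leaf 10, emit neighbor 12.
Step 8: leaves = {11,12}. Remove smallest leaf 11, emit neighbor 6.
Step 9: leaves = {6,12}. Remove smallest leaf 6, emit neighbor 3.
Step 10: leaves = {3,12}. Remove smallest leaf 3, emit neighbor 5.
Done: 2 vertices remain (5, 12). Sequence = [8 1 5 2 3 6 12 6 3 5]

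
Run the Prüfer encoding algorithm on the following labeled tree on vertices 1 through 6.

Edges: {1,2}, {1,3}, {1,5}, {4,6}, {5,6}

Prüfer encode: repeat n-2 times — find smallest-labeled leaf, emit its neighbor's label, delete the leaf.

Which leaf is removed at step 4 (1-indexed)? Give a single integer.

Step 1: current leaves = {2,3,4}. Remove leaf 2 (neighbor: 1).
Step 2: current leaves = {3,4}. Remove leaf 3 (neighbor: 1).
Step 3: current leaves = {1,4}. Remove leaf 1 (neighbor: 5).
Step 4: current leaves = {4,5}. Remove leaf 4 (neighbor: 6).

Answer: 4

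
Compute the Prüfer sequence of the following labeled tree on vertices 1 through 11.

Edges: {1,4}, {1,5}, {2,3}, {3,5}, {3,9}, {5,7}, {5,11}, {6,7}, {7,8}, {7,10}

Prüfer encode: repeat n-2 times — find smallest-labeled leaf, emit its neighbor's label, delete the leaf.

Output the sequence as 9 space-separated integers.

Answer: 3 1 5 7 7 3 5 7 5

Derivation:
Step 1: leaves = {2,4,6,8,9,10,11}. Remove smallest leaf 2, emit neighbor 3.
Step 2: leaves = {4,6,8,9,10,11}. Remove smallest leaf 4, emit neighbor 1.
Step 3: leaves = {1,6,8,9,10,11}. Remove smallest leaf 1, emit neighbor 5.
Step 4: leaves = {6,8,9,10,11}. Remove smallest leaf 6, emit neighbor 7.
Step 5: leaves = {8,9,10,11}. Remove smallest leaf 8, emit neighbor 7.
Step 6: leaves = {9,10,11}. Remove smallest leaf 9, emit neighbor 3.
Step 7: leaves = {3,10,11}. Remove smallest leaf 3, emit neighbor 5.
Step 8: leaves = {10,11}. Remove smallest leaf 10, emit neighbor 7.
Step 9: leaves = {7,11}. Remove smallest leaf 7, emit neighbor 5.
Done: 2 vertices remain (5, 11). Sequence = [3 1 5 7 7 3 5 7 5]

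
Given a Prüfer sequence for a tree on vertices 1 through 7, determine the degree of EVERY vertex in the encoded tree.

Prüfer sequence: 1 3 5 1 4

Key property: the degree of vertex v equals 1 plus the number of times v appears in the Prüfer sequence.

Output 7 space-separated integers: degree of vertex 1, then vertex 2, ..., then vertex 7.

p_1 = 1: count[1] becomes 1
p_2 = 3: count[3] becomes 1
p_3 = 5: count[5] becomes 1
p_4 = 1: count[1] becomes 2
p_5 = 4: count[4] becomes 1
Degrees (1 + count): deg[1]=1+2=3, deg[2]=1+0=1, deg[3]=1+1=2, deg[4]=1+1=2, deg[5]=1+1=2, deg[6]=1+0=1, deg[7]=1+0=1

Answer: 3 1 2 2 2 1 1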